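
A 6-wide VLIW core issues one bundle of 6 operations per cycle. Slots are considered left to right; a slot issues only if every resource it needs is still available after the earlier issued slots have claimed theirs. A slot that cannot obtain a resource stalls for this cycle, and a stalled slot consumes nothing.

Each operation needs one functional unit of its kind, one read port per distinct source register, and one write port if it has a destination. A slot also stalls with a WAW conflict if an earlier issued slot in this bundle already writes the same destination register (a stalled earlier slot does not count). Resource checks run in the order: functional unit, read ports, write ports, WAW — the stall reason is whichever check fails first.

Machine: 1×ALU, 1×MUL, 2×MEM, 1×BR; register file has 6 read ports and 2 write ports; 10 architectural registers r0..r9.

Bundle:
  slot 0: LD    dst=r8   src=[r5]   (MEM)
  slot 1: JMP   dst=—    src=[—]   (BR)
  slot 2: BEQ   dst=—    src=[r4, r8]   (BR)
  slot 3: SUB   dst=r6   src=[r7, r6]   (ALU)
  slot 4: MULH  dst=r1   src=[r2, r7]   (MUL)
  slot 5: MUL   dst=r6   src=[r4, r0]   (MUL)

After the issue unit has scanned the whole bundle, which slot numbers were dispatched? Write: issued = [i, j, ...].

(0) want 1×MEM +1rd +1wr — yes → AL1|MU1|ME1|BR1|rd5|wr1
(1) want 1×BR +0rd +0wr — yes → AL1|MU1|ME1|BR0|rd5|wr1
(2) want 1×BR +2rd +0wr — FU → AL1|MU1|ME1|BR0|rd5|wr1
(3) want 1×ALU +2rd +1wr — yes → AL0|MU1|ME1|BR0|rd3|wr0
(4) want 1×MUL +2rd +1wr — WR_PORT → AL0|MU1|ME1|BR0|rd3|wr0
(5) want 1×MUL +2rd +1wr — WR_PORT → AL0|MU1|ME1|BR0|rd3|wr0

issued = [0, 1, 3]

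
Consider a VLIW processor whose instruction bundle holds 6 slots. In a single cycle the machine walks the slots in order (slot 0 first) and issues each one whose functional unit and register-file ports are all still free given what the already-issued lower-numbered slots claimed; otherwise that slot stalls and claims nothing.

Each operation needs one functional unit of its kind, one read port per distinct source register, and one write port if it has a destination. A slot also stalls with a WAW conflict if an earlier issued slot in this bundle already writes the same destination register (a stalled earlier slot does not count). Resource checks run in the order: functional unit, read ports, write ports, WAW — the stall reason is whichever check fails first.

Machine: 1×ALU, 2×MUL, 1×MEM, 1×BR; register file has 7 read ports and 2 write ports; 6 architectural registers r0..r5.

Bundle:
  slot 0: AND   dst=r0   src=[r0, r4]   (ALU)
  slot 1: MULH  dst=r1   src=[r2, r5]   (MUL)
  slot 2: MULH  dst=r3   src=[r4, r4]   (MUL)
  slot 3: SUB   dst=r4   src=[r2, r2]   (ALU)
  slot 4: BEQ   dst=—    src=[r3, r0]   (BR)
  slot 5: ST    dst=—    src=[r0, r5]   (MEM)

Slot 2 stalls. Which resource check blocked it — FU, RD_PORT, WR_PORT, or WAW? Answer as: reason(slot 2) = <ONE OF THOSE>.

reason(slot 2) = WR_PORT

[0] ALU needs rd=2 wr=1: ok; after: ALU=0 MUL=2 MEM=1 BR=1, R=5, W=1
[1] MUL needs rd=2 wr=1: ok; after: ALU=0 MUL=1 MEM=1 BR=1, R=3, W=0
[2] MUL needs rd=1 wr=1: WR_PORT; after: ALU=0 MUL=1 MEM=1 BR=1, R=3, W=0
[3] ALU needs rd=1 wr=1: FU; after: ALU=0 MUL=1 MEM=1 BR=1, R=3, W=0
[4] BR needs rd=2 wr=0: ok; after: ALU=0 MUL=1 MEM=1 BR=0, R=1, W=0
[5] MEM needs rd=2 wr=0: RD_PORT; after: ALU=0 MUL=1 MEM=1 BR=0, R=1, W=0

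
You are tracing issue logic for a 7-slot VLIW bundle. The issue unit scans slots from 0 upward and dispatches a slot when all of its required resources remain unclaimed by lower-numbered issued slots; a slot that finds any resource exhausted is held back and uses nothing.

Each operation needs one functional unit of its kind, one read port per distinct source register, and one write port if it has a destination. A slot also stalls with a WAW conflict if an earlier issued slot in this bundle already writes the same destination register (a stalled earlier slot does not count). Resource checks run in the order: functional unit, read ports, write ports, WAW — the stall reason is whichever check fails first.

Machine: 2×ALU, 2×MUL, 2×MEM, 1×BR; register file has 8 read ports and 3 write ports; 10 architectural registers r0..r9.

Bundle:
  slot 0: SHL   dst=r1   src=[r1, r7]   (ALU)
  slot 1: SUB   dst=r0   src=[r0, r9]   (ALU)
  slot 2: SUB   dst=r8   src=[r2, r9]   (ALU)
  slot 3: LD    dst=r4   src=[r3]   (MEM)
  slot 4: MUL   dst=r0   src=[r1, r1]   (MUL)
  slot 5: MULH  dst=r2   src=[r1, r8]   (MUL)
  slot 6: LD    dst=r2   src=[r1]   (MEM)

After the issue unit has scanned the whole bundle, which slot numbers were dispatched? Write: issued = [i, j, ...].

issued = [0, 1, 3]

slot 0 (ALU): ISSUE — free A1,Mu2,Ld2,B1 rp6 wp2
slot 1 (ALU): ISSUE — free A0,Mu2,Ld2,B1 rp4 wp1
slot 2 (ALU): stall FU — free A0,Mu2,Ld2,B1 rp4 wp1
slot 3 (MEM): ISSUE — free A0,Mu2,Ld1,B1 rp3 wp0
slot 4 (MUL): stall WR_PORT — free A0,Mu2,Ld1,B1 rp3 wp0
slot 5 (MUL): stall WR_PORT — free A0,Mu2,Ld1,B1 rp3 wp0
slot 6 (MEM): stall WR_PORT — free A0,Mu2,Ld1,B1 rp3 wp0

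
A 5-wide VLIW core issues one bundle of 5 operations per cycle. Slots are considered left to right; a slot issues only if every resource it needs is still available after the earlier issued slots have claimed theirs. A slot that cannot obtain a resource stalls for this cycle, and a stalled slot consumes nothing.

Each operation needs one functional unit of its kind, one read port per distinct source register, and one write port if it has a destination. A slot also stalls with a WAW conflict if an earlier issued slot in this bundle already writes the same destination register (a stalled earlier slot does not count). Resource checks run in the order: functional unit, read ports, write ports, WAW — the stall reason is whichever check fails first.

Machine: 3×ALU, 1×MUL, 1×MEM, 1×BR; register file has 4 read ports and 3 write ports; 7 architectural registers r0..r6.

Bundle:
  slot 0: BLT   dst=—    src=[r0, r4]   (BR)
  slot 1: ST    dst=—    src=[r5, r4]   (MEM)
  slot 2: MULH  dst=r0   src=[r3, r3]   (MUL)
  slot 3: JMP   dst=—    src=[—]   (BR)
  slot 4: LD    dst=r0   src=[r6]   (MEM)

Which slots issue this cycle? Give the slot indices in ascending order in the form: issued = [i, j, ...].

(0) want 1×BR +2rd +0wr — yes → AL3|MU1|ME1|BR0|rd2|wr3
(1) want 1×MEM +2rd +0wr — yes → AL3|MU1|ME0|BR0|rd0|wr3
(2) want 1×MUL +1rd +1wr — RD_PORT → AL3|MU1|ME0|BR0|rd0|wr3
(3) want 1×BR +0rd +0wr — FU → AL3|MU1|ME0|BR0|rd0|wr3
(4) want 1×MEM +1rd +1wr — FU → AL3|MU1|ME0|BR0|rd0|wr3

issued = [0, 1]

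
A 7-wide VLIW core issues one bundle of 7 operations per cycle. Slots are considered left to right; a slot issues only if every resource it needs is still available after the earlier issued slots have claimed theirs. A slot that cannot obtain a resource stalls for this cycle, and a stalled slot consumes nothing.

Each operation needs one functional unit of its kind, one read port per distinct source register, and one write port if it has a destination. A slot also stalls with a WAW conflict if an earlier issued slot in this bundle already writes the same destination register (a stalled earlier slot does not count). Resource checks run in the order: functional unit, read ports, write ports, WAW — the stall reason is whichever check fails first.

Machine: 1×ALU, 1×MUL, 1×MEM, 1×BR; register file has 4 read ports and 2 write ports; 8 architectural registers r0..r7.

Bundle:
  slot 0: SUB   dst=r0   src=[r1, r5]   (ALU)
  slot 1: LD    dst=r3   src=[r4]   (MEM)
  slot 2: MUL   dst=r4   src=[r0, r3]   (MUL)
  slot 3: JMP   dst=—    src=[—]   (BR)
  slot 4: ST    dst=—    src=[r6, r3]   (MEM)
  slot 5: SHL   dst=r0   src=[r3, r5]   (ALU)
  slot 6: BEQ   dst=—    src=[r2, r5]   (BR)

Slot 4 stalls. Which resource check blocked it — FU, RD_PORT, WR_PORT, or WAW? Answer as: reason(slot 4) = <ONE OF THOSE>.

#0 ALU src=r1,r5 dispatched  <A:0 Mu:1 Ld:1 B:1 rd:2 wr:1>
#1 MEM src=r4 dispatched  <A:0 Mu:1 Ld:0 B:1 rd:1 wr:0>
#2 MUL src=r0,r3 held:RD_PORT  <A:0 Mu:1 Ld:0 B:1 rd:1 wr:0>
#3 BR src=- dispatched  <A:0 Mu:1 Ld:0 B:0 rd:1 wr:0>
#4 MEM src=r6,r3 held:FU  <A:0 Mu:1 Ld:0 B:0 rd:1 wr:0>
#5 ALU src=r3,r5 held:FU  <A:0 Mu:1 Ld:0 B:0 rd:1 wr:0>
#6 BR src=r2,r5 held:FU  <A:0 Mu:1 Ld:0 B:0 rd:1 wr:0>

reason(slot 4) = FU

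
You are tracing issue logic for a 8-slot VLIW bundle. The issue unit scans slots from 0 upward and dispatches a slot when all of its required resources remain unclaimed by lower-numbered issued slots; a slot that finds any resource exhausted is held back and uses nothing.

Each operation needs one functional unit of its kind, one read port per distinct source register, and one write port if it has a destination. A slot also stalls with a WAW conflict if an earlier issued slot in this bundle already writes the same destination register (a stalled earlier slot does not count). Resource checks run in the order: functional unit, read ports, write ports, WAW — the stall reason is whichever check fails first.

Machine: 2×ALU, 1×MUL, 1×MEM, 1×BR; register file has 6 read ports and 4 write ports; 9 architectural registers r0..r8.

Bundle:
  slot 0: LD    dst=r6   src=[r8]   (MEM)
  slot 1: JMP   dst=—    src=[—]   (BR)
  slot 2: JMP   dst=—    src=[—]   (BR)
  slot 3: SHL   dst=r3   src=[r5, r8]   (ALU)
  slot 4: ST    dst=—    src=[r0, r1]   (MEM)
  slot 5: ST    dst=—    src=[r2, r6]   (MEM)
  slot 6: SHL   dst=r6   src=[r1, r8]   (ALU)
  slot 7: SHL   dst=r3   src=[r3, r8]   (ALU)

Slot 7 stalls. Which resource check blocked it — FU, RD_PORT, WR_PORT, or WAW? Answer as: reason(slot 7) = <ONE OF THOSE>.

  0. MEM→r6 ⇒ go  {2A/1Mu/0Ld/1B | 5r 3w}
  1. BR ⇒ go  {2A/1Mu/0Ld/0B | 5r 3w}
  2. BR ⇒ no(FU)  {2A/1Mu/0Ld/0B | 5r 3w}
  3. ALU→r3 ⇒ go  {1A/1Mu/0Ld/0B | 3r 2w}
  4. MEM ⇒ no(FU)  {1A/1Mu/0Ld/0B | 3r 2w}
  5. MEM ⇒ no(FU)  {1A/1Mu/0Ld/0B | 3r 2w}
  6. ALU→r6 ⇒ no(WAW)  {1A/1Mu/0Ld/0B | 3r 2w}
  7. ALU→r3 ⇒ no(WAW)  {1A/1Mu/0Ld/0B | 3r 2w}

reason(slot 7) = WAW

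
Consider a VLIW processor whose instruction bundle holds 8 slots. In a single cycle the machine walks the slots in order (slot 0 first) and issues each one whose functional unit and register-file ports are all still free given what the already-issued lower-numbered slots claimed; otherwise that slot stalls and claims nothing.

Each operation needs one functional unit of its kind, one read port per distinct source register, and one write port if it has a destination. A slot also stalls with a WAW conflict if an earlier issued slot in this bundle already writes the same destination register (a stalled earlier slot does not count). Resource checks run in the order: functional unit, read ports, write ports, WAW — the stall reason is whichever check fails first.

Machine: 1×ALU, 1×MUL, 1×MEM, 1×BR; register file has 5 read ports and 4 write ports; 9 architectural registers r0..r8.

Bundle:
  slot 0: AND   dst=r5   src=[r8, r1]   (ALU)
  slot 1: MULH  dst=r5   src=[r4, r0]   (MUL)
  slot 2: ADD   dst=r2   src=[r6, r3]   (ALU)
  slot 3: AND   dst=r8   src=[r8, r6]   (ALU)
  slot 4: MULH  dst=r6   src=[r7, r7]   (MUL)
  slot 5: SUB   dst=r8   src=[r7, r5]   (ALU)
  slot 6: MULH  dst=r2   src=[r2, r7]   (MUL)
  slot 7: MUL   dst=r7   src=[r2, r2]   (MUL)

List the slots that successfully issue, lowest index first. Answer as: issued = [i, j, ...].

issued = [0, 4]

slot 0 (ALU): ISSUE — free A0,Mu1,Ld1,B1 rp3 wp3
slot 1 (MUL): stall WAW — free A0,Mu1,Ld1,B1 rp3 wp3
slot 2 (ALU): stall FU — free A0,Mu1,Ld1,B1 rp3 wp3
slot 3 (ALU): stall FU — free A0,Mu1,Ld1,B1 rp3 wp3
slot 4 (MUL): ISSUE — free A0,Mu0,Ld1,B1 rp2 wp2
slot 5 (ALU): stall FU — free A0,Mu0,Ld1,B1 rp2 wp2
slot 6 (MUL): stall FU — free A0,Mu0,Ld1,B1 rp2 wp2
slot 7 (MUL): stall FU — free A0,Mu0,Ld1,B1 rp2 wp2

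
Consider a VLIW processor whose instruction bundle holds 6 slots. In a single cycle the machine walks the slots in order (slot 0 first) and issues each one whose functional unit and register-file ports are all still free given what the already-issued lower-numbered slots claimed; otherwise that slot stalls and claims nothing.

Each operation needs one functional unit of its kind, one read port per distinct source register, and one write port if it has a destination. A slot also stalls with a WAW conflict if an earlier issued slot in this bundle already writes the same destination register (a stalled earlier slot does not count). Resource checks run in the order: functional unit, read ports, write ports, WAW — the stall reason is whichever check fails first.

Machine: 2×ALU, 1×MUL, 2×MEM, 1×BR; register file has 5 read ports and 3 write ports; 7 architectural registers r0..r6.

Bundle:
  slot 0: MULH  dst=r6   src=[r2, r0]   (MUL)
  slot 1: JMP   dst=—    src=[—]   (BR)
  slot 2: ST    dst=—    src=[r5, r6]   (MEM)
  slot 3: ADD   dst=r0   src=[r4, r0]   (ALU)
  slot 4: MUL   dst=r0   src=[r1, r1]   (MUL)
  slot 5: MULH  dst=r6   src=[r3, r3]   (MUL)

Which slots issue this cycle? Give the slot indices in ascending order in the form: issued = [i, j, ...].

issued = [0, 1, 2]

(0) want 1×MUL +2rd +1wr — yes → AL2|MU0|ME2|BR1|rd3|wr2
(1) want 1×BR +0rd +0wr — yes → AL2|MU0|ME2|BR0|rd3|wr2
(2) want 1×MEM +2rd +0wr — yes → AL2|MU0|ME1|BR0|rd1|wr2
(3) want 1×ALU +2rd +1wr — RD_PORT → AL2|MU0|ME1|BR0|rd1|wr2
(4) want 1×MUL +1rd +1wr — FU → AL2|MU0|ME1|BR0|rd1|wr2
(5) want 1×MUL +1rd +1wr — FU → AL2|MU0|ME1|BR0|rd1|wr2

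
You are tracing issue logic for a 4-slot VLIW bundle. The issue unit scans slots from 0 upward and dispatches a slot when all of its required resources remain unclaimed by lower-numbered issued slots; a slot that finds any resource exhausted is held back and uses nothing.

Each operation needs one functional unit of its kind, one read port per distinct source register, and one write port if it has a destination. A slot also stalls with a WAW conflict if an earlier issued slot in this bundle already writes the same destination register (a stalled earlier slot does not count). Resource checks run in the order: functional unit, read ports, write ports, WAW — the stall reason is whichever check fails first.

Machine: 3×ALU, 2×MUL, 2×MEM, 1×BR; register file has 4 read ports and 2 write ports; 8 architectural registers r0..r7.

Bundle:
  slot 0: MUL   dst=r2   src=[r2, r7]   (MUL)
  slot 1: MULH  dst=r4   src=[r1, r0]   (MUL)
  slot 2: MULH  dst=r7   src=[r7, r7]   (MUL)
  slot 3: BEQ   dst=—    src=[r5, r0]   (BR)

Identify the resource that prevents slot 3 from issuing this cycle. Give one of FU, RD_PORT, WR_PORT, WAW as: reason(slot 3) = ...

reason(slot 3) = RD_PORT

[0] MUL needs rd=2 wr=1: ok; after: ALU=3 MUL=1 MEM=2 BR=1, R=2, W=1
[1] MUL needs rd=2 wr=1: ok; after: ALU=3 MUL=0 MEM=2 BR=1, R=0, W=0
[2] MUL needs rd=1 wr=1: FU; after: ALU=3 MUL=0 MEM=2 BR=1, R=0, W=0
[3] BR needs rd=2 wr=0: RD_PORT; after: ALU=3 MUL=0 MEM=2 BR=1, R=0, W=0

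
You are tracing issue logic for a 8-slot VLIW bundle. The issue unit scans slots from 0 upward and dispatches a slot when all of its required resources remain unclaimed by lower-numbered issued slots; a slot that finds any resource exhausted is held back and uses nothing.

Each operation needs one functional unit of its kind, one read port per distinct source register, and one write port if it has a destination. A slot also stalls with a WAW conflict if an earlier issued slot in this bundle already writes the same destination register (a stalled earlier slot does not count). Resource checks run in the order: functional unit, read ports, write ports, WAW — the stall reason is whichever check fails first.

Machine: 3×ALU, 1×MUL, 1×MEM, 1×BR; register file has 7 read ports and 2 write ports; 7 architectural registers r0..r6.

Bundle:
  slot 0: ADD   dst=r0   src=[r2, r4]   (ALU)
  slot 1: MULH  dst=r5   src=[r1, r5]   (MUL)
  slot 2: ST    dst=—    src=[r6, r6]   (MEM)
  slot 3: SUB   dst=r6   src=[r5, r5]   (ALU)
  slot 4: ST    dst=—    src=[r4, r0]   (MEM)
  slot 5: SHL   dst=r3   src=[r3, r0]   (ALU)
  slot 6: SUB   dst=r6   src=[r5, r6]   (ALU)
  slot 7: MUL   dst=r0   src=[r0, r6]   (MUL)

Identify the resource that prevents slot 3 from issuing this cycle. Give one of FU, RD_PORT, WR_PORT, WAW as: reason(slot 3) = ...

reason(slot 3) = WR_PORT

#0 ALU src=r2,r4 dispatched  <A:2 Mu:1 Ld:1 B:1 rd:5 wr:1>
#1 MUL src=r1,r5 dispatched  <A:2 Mu:0 Ld:1 B:1 rd:3 wr:0>
#2 MEM src=r6,r6 dispatched  <A:2 Mu:0 Ld:0 B:1 rd:2 wr:0>
#3 ALU src=r5,r5 held:WR_PORT  <A:2 Mu:0 Ld:0 B:1 rd:2 wr:0>
#4 MEM src=r4,r0 held:FU  <A:2 Mu:0 Ld:0 B:1 rd:2 wr:0>
#5 ALU src=r3,r0 held:WR_PORT  <A:2 Mu:0 Ld:0 B:1 rd:2 wr:0>
#6 ALU src=r5,r6 held:WR_PORT  <A:2 Mu:0 Ld:0 B:1 rd:2 wr:0>
#7 MUL src=r0,r6 held:FU  <A:2 Mu:0 Ld:0 B:1 rd:2 wr:0>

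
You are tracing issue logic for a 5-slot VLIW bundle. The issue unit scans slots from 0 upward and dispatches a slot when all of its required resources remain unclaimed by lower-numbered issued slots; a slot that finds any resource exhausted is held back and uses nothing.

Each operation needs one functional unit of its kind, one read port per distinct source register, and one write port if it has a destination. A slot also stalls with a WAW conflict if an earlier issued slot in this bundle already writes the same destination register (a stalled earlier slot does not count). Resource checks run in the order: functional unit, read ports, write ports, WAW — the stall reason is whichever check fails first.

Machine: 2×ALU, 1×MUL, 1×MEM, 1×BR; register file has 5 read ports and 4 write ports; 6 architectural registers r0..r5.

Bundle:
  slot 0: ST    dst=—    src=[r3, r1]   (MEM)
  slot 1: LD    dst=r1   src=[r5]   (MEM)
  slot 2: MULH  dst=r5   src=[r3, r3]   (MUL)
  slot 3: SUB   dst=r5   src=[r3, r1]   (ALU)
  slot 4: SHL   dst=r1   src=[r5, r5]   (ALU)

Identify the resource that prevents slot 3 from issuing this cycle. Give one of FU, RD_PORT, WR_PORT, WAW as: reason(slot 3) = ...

[0] MEM needs rd=2 wr=0: ok; after: ALU=2 MUL=1 MEM=0 BR=1, R=3, W=4
[1] MEM needs rd=1 wr=1: FU; after: ALU=2 MUL=1 MEM=0 BR=1, R=3, W=4
[2] MUL needs rd=1 wr=1: ok; after: ALU=2 MUL=0 MEM=0 BR=1, R=2, W=3
[3] ALU needs rd=2 wr=1: WAW; after: ALU=2 MUL=0 MEM=0 BR=1, R=2, W=3
[4] ALU needs rd=1 wr=1: ok; after: ALU=1 MUL=0 MEM=0 BR=1, R=1, W=2

reason(slot 3) = WAW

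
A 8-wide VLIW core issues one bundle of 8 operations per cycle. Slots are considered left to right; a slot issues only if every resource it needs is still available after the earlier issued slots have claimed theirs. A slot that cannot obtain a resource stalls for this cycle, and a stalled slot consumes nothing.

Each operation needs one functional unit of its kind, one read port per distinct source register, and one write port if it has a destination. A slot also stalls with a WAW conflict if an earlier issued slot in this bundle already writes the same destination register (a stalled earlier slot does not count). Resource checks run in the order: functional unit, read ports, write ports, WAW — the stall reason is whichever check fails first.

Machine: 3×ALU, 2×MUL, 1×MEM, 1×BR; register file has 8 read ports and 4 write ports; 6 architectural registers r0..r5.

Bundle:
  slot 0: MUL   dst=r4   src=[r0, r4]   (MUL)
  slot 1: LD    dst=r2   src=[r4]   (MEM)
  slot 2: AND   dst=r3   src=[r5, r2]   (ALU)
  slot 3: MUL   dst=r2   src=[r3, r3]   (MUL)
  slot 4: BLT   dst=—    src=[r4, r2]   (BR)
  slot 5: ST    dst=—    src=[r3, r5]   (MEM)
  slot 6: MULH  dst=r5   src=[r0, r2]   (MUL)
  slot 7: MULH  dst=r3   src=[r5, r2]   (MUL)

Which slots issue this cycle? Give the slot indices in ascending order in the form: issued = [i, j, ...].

issued = [0, 1, 2, 4]

  0. MUL→r4 ⇒ go  {3A/1Mu/1Ld/1B | 6r 3w}
  1. MEM→r2 ⇒ go  {3A/1Mu/0Ld/1B | 5r 2w}
  2. ALU→r3 ⇒ go  {2A/1Mu/0Ld/1B | 3r 1w}
  3. MUL→r2 ⇒ no(WAW)  {2A/1Mu/0Ld/1B | 3r 1w}
  4. BR ⇒ go  {2A/1Mu/0Ld/0B | 1r 1w}
  5. MEM ⇒ no(FU)  {2A/1Mu/0Ld/0B | 1r 1w}
  6. MUL→r5 ⇒ no(RD_PORT)  {2A/1Mu/0Ld/0B | 1r 1w}
  7. MUL→r3 ⇒ no(RD_PORT)  {2A/1Mu/0Ld/0B | 1r 1w}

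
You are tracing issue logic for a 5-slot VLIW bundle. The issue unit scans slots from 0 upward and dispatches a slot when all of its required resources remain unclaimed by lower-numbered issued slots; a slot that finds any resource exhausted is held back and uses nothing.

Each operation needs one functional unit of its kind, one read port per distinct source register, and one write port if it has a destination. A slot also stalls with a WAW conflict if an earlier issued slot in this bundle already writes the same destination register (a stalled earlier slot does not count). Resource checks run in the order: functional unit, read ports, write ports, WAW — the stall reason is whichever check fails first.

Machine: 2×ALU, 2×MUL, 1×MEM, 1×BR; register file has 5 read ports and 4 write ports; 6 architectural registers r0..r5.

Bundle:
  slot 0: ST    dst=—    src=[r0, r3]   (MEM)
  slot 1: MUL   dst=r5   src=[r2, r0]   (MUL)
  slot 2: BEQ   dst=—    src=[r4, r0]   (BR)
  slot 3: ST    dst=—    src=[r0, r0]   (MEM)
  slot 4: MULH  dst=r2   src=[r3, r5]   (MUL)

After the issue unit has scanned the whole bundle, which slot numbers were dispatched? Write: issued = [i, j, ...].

[0] MEM needs rd=2 wr=0: ok; after: ALU=2 MUL=2 MEM=0 BR=1, R=3, W=4
[1] MUL needs rd=2 wr=1: ok; after: ALU=2 MUL=1 MEM=0 BR=1, R=1, W=3
[2] BR needs rd=2 wr=0: RD_PORT; after: ALU=2 MUL=1 MEM=0 BR=1, R=1, W=3
[3] MEM needs rd=1 wr=0: FU; after: ALU=2 MUL=1 MEM=0 BR=1, R=1, W=3
[4] MUL needs rd=2 wr=1: RD_PORT; after: ALU=2 MUL=1 MEM=0 BR=1, R=1, W=3

issued = [0, 1]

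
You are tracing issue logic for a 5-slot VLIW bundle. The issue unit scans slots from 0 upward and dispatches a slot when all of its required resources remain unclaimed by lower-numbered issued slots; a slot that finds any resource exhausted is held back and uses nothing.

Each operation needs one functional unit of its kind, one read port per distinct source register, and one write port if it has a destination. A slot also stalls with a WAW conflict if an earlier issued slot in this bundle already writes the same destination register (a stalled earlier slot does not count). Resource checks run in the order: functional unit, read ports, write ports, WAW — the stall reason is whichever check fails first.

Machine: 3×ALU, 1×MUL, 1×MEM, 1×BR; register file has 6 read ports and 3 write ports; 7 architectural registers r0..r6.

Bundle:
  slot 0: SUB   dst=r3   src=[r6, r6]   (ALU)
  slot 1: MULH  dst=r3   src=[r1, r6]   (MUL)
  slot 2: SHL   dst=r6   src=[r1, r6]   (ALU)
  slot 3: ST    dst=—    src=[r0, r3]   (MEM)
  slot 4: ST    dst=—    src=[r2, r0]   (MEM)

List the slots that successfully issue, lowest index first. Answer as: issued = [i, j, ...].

issued = [0, 2, 3]

[0] ALU needs rd=1 wr=1: ok; after: ALU=2 MUL=1 MEM=1 BR=1, R=5, W=2
[1] MUL needs rd=2 wr=1: WAW; after: ALU=2 MUL=1 MEM=1 BR=1, R=5, W=2
[2] ALU needs rd=2 wr=1: ok; after: ALU=1 MUL=1 MEM=1 BR=1, R=3, W=1
[3] MEM needs rd=2 wr=0: ok; after: ALU=1 MUL=1 MEM=0 BR=1, R=1, W=1
[4] MEM needs rd=2 wr=0: FU; after: ALU=1 MUL=1 MEM=0 BR=1, R=1, W=1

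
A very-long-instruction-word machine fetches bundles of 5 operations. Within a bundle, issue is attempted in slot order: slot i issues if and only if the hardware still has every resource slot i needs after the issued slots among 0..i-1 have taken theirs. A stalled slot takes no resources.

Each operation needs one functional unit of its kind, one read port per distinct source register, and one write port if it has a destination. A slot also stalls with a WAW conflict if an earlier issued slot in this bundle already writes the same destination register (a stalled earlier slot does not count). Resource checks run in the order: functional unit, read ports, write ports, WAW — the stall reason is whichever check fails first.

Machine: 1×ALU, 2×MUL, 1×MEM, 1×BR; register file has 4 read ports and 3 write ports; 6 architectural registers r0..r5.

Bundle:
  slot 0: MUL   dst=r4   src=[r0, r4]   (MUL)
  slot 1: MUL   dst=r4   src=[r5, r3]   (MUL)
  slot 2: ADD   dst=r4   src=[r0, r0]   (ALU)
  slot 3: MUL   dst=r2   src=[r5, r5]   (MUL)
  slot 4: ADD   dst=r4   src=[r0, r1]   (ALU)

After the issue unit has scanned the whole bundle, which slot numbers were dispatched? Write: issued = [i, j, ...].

issued = [0, 3]

#0 MUL src=r0,r4 dispatched  <A:1 Mu:1 Ld:1 B:1 rd:2 wr:2>
#1 MUL src=r5,r3 held:WAW  <A:1 Mu:1 Ld:1 B:1 rd:2 wr:2>
#2 ALU src=r0,r0 held:WAW  <A:1 Mu:1 Ld:1 B:1 rd:2 wr:2>
#3 MUL src=r5,r5 dispatched  <A:1 Mu:0 Ld:1 B:1 rd:1 wr:1>
#4 ALU src=r0,r1 held:RD_PORT  <A:1 Mu:0 Ld:1 B:1 rd:1 wr:1>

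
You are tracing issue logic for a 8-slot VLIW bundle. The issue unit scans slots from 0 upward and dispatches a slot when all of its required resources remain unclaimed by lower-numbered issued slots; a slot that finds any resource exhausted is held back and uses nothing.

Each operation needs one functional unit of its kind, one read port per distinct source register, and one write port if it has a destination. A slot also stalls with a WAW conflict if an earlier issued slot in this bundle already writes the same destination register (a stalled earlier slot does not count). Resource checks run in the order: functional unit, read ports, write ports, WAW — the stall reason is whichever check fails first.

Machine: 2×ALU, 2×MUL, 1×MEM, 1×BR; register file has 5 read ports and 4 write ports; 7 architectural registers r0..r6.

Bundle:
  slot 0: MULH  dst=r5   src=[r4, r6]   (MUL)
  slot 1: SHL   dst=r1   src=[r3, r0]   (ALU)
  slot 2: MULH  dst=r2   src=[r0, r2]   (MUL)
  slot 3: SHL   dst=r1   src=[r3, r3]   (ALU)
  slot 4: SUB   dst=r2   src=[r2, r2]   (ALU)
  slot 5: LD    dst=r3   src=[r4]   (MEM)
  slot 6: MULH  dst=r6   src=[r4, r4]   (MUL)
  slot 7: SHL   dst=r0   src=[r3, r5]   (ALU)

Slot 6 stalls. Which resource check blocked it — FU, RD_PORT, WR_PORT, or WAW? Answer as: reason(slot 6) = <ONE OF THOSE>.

#0 MUL src=r4,r6 dispatched  <A:2 Mu:1 Ld:1 B:1 rd:3 wr:3>
#1 ALU src=r3,r0 dispatched  <A:1 Mu:1 Ld:1 B:1 rd:1 wr:2>
#2 MUL src=r0,r2 held:RD_PORT  <A:1 Mu:1 Ld:1 B:1 rd:1 wr:2>
#3 ALU src=r3,r3 held:WAW  <A:1 Mu:1 Ld:1 B:1 rd:1 wr:2>
#4 ALU src=r2,r2 dispatched  <A:0 Mu:1 Ld:1 B:1 rd:0 wr:1>
#5 MEM src=r4 held:RD_PORT  <A:0 Mu:1 Ld:1 B:1 rd:0 wr:1>
#6 MUL src=r4,r4 held:RD_PORT  <A:0 Mu:1 Ld:1 B:1 rd:0 wr:1>
#7 ALU src=r3,r5 held:FU  <A:0 Mu:1 Ld:1 B:1 rd:0 wr:1>

reason(slot 6) = RD_PORT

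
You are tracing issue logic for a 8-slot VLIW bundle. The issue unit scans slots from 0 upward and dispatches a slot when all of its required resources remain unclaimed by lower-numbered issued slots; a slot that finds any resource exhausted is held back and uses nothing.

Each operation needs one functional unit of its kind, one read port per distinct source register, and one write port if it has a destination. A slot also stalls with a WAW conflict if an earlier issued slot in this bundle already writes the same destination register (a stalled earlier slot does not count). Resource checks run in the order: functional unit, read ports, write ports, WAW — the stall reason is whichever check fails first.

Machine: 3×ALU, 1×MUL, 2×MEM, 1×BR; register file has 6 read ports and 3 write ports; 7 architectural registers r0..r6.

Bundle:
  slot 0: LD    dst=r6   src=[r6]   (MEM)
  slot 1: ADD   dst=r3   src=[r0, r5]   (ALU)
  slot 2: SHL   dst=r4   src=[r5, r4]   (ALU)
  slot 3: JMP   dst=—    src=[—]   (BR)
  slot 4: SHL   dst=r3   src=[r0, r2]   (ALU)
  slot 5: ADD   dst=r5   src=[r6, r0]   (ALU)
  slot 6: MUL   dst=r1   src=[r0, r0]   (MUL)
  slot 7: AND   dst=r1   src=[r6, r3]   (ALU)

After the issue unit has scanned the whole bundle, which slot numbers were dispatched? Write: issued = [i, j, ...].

  0. MEM→r6 ⇒ go  {3A/1Mu/1Ld/1B | 5r 2w}
  1. ALU→r3 ⇒ go  {2A/1Mu/1Ld/1B | 3r 1w}
  2. ALU→r4 ⇒ go  {1A/1Mu/1Ld/1B | 1r 0w}
  3. BR ⇒ go  {1A/1Mu/1Ld/0B | 1r 0w}
  4. ALU→r3 ⇒ no(RD_PORT)  {1A/1Mu/1Ld/0B | 1r 0w}
  5. ALU→r5 ⇒ no(RD_PORT)  {1A/1Mu/1Ld/0B | 1r 0w}
  6. MUL→r1 ⇒ no(WR_PORT)  {1A/1Mu/1Ld/0B | 1r 0w}
  7. ALU→r1 ⇒ no(RD_PORT)  {1A/1Mu/1Ld/0B | 1r 0w}

issued = [0, 1, 2, 3]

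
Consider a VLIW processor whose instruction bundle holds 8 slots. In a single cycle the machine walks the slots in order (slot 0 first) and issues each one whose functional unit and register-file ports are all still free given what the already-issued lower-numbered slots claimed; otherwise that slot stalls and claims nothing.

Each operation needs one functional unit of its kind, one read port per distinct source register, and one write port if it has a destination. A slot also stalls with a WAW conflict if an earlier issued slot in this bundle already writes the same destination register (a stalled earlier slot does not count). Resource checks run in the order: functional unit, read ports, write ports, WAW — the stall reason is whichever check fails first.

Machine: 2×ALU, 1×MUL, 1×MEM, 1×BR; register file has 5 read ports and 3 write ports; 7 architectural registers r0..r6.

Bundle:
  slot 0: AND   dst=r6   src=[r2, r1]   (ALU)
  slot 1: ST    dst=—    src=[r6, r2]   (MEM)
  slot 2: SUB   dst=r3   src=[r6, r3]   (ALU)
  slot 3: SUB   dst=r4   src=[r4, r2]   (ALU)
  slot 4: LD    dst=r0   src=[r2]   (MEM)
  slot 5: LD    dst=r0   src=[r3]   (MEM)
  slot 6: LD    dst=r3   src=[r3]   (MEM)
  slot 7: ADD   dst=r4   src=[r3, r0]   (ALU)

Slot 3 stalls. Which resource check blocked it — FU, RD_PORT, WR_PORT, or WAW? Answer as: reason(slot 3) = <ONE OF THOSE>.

reason(slot 3) = RD_PORT

(0) want 1×ALU +2rd +1wr — yes → AL1|MU1|ME1|BR1|rd3|wr2
(1) want 1×MEM +2rd +0wr — yes → AL1|MU1|ME0|BR1|rd1|wr2
(2) want 1×ALU +2rd +1wr — RD_PORT → AL1|MU1|ME0|BR1|rd1|wr2
(3) want 1×ALU +2rd +1wr — RD_PORT → AL1|MU1|ME0|BR1|rd1|wr2
(4) want 1×MEM +1rd +1wr — FU → AL1|MU1|ME0|BR1|rd1|wr2
(5) want 1×MEM +1rd +1wr — FU → AL1|MU1|ME0|BR1|rd1|wr2
(6) want 1×MEM +1rd +1wr — FU → AL1|MU1|ME0|BR1|rd1|wr2
(7) want 1×ALU +2rd +1wr — RD_PORT → AL1|MU1|ME0|BR1|rd1|wr2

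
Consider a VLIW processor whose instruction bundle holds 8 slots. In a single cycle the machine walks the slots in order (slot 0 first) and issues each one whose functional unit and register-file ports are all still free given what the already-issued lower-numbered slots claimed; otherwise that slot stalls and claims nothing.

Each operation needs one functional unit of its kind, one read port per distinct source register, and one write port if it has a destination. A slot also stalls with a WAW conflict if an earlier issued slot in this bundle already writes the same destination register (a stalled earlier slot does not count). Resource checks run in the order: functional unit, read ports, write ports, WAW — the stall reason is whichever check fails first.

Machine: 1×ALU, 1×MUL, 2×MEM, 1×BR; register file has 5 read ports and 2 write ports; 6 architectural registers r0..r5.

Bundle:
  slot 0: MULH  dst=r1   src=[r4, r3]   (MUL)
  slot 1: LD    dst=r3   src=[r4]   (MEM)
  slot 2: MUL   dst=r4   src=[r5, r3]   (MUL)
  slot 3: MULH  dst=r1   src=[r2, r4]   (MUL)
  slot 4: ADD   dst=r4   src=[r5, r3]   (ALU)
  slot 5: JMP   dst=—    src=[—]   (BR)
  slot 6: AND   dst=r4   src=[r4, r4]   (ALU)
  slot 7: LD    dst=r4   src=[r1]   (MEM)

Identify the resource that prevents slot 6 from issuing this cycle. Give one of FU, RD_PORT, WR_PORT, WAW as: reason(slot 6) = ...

reason(slot 6) = WR_PORT

[0] MUL needs rd=2 wr=1: ok; after: ALU=1 MUL=0 MEM=2 BR=1, R=3, W=1
[1] MEM needs rd=1 wr=1: ok; after: ALU=1 MUL=0 MEM=1 BR=1, R=2, W=0
[2] MUL needs rd=2 wr=1: FU; after: ALU=1 MUL=0 MEM=1 BR=1, R=2, W=0
[3] MUL needs rd=2 wr=1: FU; after: ALU=1 MUL=0 MEM=1 BR=1, R=2, W=0
[4] ALU needs rd=2 wr=1: WR_PORT; after: ALU=1 MUL=0 MEM=1 BR=1, R=2, W=0
[5] BR needs rd=0 wr=0: ok; after: ALU=1 MUL=0 MEM=1 BR=0, R=2, W=0
[6] ALU needs rd=1 wr=1: WR_PORT; after: ALU=1 MUL=0 MEM=1 BR=0, R=2, W=0
[7] MEM needs rd=1 wr=1: WR_PORT; after: ALU=1 MUL=0 MEM=1 BR=0, R=2, W=0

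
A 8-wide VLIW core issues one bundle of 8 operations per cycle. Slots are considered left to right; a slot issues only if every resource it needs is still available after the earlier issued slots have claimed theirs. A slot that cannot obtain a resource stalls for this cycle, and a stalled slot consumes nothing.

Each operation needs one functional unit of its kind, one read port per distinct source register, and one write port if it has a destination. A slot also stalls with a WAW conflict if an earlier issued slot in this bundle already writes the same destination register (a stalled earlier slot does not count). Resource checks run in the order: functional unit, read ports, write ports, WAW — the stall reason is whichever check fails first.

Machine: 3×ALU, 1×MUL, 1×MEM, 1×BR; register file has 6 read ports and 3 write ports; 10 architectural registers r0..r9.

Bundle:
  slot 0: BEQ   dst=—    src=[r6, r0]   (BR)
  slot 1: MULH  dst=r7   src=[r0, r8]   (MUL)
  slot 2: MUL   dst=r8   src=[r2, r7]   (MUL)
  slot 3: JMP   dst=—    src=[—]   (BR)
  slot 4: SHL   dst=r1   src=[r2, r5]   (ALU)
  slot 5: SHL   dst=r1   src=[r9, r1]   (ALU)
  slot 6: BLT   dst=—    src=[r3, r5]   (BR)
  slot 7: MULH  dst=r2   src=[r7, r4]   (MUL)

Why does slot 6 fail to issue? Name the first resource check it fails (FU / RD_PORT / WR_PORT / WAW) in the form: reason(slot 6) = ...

reason(slot 6) = FU

slot 0 (BR): ISSUE — free A3,Mu1,Ld1,B0 rp4 wp3
slot 1 (MUL): ISSUE — free A3,Mu0,Ld1,B0 rp2 wp2
slot 2 (MUL): stall FU — free A3,Mu0,Ld1,B0 rp2 wp2
slot 3 (BR): stall FU — free A3,Mu0,Ld1,B0 rp2 wp2
slot 4 (ALU): ISSUE — free A2,Mu0,Ld1,B0 rp0 wp1
slot 5 (ALU): stall RD_PORT — free A2,Mu0,Ld1,B0 rp0 wp1
slot 6 (BR): stall FU — free A2,Mu0,Ld1,B0 rp0 wp1
slot 7 (MUL): stall FU — free A2,Mu0,Ld1,B0 rp0 wp1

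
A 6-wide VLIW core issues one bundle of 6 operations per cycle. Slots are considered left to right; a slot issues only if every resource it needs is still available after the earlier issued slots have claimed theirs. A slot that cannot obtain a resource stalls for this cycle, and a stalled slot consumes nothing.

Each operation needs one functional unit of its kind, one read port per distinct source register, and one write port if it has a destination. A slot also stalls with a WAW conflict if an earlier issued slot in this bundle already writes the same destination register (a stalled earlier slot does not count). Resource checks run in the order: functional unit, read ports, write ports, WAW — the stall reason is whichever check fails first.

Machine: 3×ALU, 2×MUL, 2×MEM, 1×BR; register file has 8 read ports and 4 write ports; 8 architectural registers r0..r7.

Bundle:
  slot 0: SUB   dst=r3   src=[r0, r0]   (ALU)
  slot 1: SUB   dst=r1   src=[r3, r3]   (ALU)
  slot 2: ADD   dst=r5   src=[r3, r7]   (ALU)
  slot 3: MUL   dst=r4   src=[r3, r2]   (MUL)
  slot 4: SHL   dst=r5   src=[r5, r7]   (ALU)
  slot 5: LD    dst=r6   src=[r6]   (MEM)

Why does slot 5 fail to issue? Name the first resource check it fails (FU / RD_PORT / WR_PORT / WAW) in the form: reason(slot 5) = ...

#0 ALU src=r0,r0 dispatched  <A:2 Mu:2 Ld:2 B:1 rd:7 wr:3>
#1 ALU src=r3,r3 dispatched  <A:1 Mu:2 Ld:2 B:1 rd:6 wr:2>
#2 ALU src=r3,r7 dispatched  <A:0 Mu:2 Ld:2 B:1 rd:4 wr:1>
#3 MUL src=r3,r2 dispatched  <A:0 Mu:1 Ld:2 B:1 rd:2 wr:0>
#4 ALU src=r5,r7 held:FU  <A:0 Mu:1 Ld:2 B:1 rd:2 wr:0>
#5 MEM src=r6 held:WR_PORT  <A:0 Mu:1 Ld:2 B:1 rd:2 wr:0>

reason(slot 5) = WR_PORT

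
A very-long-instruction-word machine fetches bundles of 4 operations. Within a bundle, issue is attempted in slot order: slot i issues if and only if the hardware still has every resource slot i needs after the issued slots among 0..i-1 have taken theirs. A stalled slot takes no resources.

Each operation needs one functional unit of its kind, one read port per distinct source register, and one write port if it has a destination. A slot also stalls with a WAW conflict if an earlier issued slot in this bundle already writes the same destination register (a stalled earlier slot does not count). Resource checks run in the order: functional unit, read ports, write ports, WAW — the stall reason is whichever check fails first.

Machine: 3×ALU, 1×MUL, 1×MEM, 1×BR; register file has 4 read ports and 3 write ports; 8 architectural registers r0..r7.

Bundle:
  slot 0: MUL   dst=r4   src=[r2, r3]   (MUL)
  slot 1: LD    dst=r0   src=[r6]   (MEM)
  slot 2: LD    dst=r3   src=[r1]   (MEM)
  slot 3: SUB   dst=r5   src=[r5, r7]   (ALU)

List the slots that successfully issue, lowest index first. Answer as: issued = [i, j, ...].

slot 0 (MUL): ISSUE — free A3,Mu0,Ld1,B1 rp2 wp2
slot 1 (MEM): ISSUE — free A3,Mu0,Ld0,B1 rp1 wp1
slot 2 (MEM): stall FU — free A3,Mu0,Ld0,B1 rp1 wp1
slot 3 (ALU): stall RD_PORT — free A3,Mu0,Ld0,B1 rp1 wp1

issued = [0, 1]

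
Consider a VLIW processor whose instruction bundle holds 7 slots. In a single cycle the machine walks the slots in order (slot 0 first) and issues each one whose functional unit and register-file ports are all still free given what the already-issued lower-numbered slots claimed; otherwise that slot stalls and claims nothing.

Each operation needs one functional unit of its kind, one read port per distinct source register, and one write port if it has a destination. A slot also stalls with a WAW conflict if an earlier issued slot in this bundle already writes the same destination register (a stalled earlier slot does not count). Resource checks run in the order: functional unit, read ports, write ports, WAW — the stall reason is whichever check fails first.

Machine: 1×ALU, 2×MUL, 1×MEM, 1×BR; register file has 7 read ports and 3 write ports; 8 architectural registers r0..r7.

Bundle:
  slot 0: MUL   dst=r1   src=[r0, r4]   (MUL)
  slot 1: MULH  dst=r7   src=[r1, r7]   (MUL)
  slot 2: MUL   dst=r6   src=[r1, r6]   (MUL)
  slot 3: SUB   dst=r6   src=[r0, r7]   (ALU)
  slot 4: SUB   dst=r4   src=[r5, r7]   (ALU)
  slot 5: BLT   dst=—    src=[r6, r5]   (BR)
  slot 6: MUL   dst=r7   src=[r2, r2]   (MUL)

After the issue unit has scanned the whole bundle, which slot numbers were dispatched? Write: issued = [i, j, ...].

slot 0 (MUL): ISSUE — free A1,Mu1,Ld1,B1 rp5 wp2
slot 1 (MUL): ISSUE — free A1,Mu0,Ld1,B1 rp3 wp1
slot 2 (MUL): stall FU — free A1,Mu0,Ld1,B1 rp3 wp1
slot 3 (ALU): ISSUE — free A0,Mu0,Ld1,B1 rp1 wp0
slot 4 (ALU): stall FU — free A0,Mu0,Ld1,B1 rp1 wp0
slot 5 (BR): stall RD_PORT — free A0,Mu0,Ld1,B1 rp1 wp0
slot 6 (MUL): stall FU — free A0,Mu0,Ld1,B1 rp1 wp0

issued = [0, 1, 3]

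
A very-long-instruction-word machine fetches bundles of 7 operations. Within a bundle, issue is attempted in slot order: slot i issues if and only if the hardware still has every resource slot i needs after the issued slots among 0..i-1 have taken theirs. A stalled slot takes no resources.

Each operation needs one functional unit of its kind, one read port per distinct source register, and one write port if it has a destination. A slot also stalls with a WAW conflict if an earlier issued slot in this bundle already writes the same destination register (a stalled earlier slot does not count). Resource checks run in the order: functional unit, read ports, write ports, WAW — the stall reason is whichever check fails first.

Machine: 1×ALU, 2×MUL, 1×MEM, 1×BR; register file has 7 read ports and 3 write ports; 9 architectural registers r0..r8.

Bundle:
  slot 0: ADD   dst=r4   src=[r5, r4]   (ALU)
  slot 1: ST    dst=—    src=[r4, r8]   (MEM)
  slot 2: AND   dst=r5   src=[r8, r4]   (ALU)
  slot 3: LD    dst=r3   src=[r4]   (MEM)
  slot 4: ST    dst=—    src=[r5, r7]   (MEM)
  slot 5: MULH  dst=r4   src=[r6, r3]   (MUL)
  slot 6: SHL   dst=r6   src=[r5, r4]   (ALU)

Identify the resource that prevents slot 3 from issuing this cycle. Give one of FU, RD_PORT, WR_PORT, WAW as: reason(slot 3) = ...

reason(slot 3) = FU

slot 0 (ALU): ISSUE — free A0,Mu2,Ld1,B1 rp5 wp2
slot 1 (MEM): ISSUE — free A0,Mu2,Ld0,B1 rp3 wp2
slot 2 (ALU): stall FU — free A0,Mu2,Ld0,B1 rp3 wp2
slot 3 (MEM): stall FU — free A0,Mu2,Ld0,B1 rp3 wp2
slot 4 (MEM): stall FU — free A0,Mu2,Ld0,B1 rp3 wp2
slot 5 (MUL): stall WAW — free A0,Mu2,Ld0,B1 rp3 wp2
slot 6 (ALU): stall FU — free A0,Mu2,Ld0,B1 rp3 wp2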